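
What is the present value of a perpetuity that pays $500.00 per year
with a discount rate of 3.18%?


Formula: PV = C / r
Substituting: PV = $500.00 / 0.0318
PV = $15,723.27

$15,723.27


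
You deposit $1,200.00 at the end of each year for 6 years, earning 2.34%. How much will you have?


Formula: FV = PMT * ((1+r)^n - 1) / r
Growth factor: (1 + 0.0234)^6 = 1.148874
Numerator: 1.148874 - 1 = 0.148874
FV = $1,200.00 * 0.148874 / 0.0234 = $7,634.57

$7,634.57


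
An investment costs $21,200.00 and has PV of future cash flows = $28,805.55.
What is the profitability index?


Formula: PI = PV(cash flows) / initial investment
Substituting: PI = $28,805.55 / $21,200.00
PI = 1.3588

1.3588


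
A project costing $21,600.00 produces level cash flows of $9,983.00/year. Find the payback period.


Formula: Payback = investment / annual cash flow
Substituting: Payback = $21,600.00 / $9,983.00
Payback = 2.1637 years

2.1637 years


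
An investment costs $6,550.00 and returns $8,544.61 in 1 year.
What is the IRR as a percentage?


Formula: IRR = C1/C0 - 1
Substituting: IRR = $8,544.61 / $6,550.00 - 1
Ratio: 1.304521 - 1 = 0.304521
IRR = 30.4521%

30.4521%


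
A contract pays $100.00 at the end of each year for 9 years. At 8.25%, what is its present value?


Formula: PV = PMT * (1 - (1+r)^(-n)) / r
Discount factor: (1 + 0.0825)^(-9) = 0.489947
Bracket: 1 - 0.489947 = 0.510053
PV = $100.00 * 0.510053 / 0.0825 = $618.25

$618.25


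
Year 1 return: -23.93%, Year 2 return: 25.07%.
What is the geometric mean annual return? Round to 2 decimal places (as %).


Formula: Geometric mean = ((1+r1)*(1+r2))^(1/2) - 1
Product: (1 + -0.2393) * (1 + 0.2507) = 0.7607 * 1.2507 = 0.951407
Square root: 0.951407^0.5 = 0.975401
Geometric mean = 0.975401 - 1 = -0.024599
As percentage: -2.46%

-2.46%


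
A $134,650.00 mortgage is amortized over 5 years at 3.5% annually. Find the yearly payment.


Formula: PMT = PV * r / (1 - (1+r)^(-n))
Denominator: 1 - (1 + 0.035)^(-5) = 0.158027
Numerator: $134,650.00 * 0.035 = 4712.75
PMT = 4712.75 / 0.158027 = $29,822.47

$29,822.47


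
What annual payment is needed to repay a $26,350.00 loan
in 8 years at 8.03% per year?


Formula: PMT = PV * r / (1 - (1+r)^(-n))
Denominator: 1 - (1 + 0.0803)^(-8) = 0.46093
Numerator: $26,350.00 * 0.0803 = 2115.905
PMT = 2115.905 / 0.46093 = $4,590.51

$4,590.51


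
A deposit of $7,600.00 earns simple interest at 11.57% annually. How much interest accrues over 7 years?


Formula: I = P * r * t
Substituting: I = $7,600.00 * 0.1157 * 7
Step: I = $7,600.00 * 0.8099
I = $6,155.24

$6,155.24


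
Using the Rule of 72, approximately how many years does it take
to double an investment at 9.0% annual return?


Formula: Years ≈ 72 / r
Substituting: Years ≈ 72 / 9.0
Years ≈ 8.0

8.0 years


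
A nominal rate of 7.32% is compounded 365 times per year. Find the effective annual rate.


Formula: EAR = (1 + r/m)^m - 1
Period rate: r/m = 0.0732 / 365 = 0.000201
Compounding: (1 + 0.000201)^365 = 1.075938
EAR = 1.075938 - 1 = 0.075938

0.075938


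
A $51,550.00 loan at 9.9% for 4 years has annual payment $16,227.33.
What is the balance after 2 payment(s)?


Formula: Balance = PV*(1+r)^k - PMT*((1+r)^k - 1)/r
Growth: (1 + 0.099)^2 = 1.207801
Accumulated factor: ((1+r)^k - 1)/r = 2.099
Balance = $51,550.00 * 1.207801 - $16,227.33 * 2.099
Balance = $28,200.98

$28,200.98


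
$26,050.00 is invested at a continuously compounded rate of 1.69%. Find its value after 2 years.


Formula: FV = P * e^(r*t)
Exponent: r*t = 0.0169 * 2 = 0.0338
e^(0.0338) = 1.034378
FV = $26,050.00 * 1.034378 = $26,945.54

$26,945.54


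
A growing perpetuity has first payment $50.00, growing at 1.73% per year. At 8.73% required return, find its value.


Formula: PV = C / (r - g)
Spread: r - g = 0.0873 - 0.0173 = 0.07
Substituting: PV = $50.00 / 0.07
PV = $714.29

$714.29


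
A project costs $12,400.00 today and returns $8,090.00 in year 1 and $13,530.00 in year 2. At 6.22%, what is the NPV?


Formula: NPV = C0 + C1/(1+r) + C2/(1+r)^2
Discount C1: $8,090.00 / (1 + 0.0622) = $7,616.27
Discount C2: $13,530.00 / (1 + 0.0622)^2 = $11,991.82
NPV = -$12,400.00 + $7,616.27 + $11,991.82 = $7,208.09

$7,208.09


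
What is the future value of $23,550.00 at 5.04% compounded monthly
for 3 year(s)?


Formula: FV = P * (1 + r/m)^(m*t)
Period rate: r/m = 0.0504 / 12 = 0.0042
Total periods: m*t = 12 * 3 = 36
Growth factor: (1 + 0.0042)^36 = 1.162861
FV = $23,550.00 * 1.162861 = $27,385.38

$27,385.38


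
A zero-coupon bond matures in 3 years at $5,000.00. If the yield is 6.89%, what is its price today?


Formula: Price = FV / (1 + r)^n
Substituting: Price = $5,000.00 / (1 + 0.0689)^3
Discount factor: (1.0689)^3 = 1.221269
Price = $5,000.00 / 1.221269 = $4,094.10

$4,094.10


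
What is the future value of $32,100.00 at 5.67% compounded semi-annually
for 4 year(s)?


Formula: FV = P * (1 + r/m)^(m*t)
Period rate: r/m = 0.0567 / 2 = 0.02835
Total periods: m*t = 2 * 4 = 8
Growth factor: (1 + 0.02835)^8 = 1.250626
FV = $32,100.00 * 1.250626 = $40,145.11

$40,145.11


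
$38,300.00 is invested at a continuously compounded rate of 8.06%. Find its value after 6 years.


Formula: FV = P * e^(r*t)
Exponent: r*t = 0.0806 * 6 = 0.4836
e^(0.4836) = 1.621903
FV = $38,300.00 * 1.621903 = $62,118.88

$62,118.88


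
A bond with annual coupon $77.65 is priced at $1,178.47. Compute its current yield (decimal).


Formula: Current yield = annual coupon / price
Substituting: CY = $77.65 / $1,178.47
CY = 0.065891

0.065891


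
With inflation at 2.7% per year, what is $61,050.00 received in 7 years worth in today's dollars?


Formula: Real value = nominal / (1 + inflation)^years
Price level: (1 + 0.027)^7 = 1.205017
Real value = $61,050.00 / 1.205017 = $50,663.19

$50,663.19


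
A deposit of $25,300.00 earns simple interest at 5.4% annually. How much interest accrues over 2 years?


Formula: I = P * r * t
Substituting: I = $25,300.00 * 0.054 * 2
Step: I = $25,300.00 * 0.108
I = $2,732.40

$2,732.40


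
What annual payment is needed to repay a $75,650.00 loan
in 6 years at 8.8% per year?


Formula: PMT = PV * r / (1 - (1+r)^(-n))
Denominator: 1 - (1 + 0.088)^(-6) = 0.397126
Numerator: $75,650.00 * 0.088 = 6657.2
PMT = 6657.2 / 0.397126 = $16,763.45

$16,763.45


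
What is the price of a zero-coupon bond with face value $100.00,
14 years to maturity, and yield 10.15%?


Formula: Price = FV / (1 + r)^n
Substituting: Price = $100.00 / (1 + 0.1015)^14
Discount factor: (1.1015)^14 = 3.870642
Price = $100.00 / 3.870642 = $25.84

$25.84


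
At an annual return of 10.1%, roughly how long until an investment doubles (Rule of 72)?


Formula: Years ≈ 72 / r
Substituting: Years ≈ 72 / 10.1
Years ≈ 7.1

7.1 years


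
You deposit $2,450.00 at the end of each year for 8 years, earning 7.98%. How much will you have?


Formula: FV = PMT * ((1+r)^n - 1) / r
Growth factor: (1 + 0.0798)^8 = 1.84819
Numerator: 1.84819 - 1 = 0.84819
FV = $2,450.00 * 0.84819 / 0.0798 = $26,040.92

$26,040.92


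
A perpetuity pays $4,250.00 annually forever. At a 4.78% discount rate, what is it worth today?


Formula: PV = C / r
Substituting: PV = $4,250.00 / 0.0478
PV = $88,912.13

$88,912.13


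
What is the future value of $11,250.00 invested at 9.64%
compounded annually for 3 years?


Formula: FV = P * (1 + r)^n
Substituting: FV = $11,250.00 * (1 + 0.0964)^3
Growth factor: (1.0964)^3 = 1.317975
FV = $11,250.00 * 1.317975 = $14,827.22

$14,827.22


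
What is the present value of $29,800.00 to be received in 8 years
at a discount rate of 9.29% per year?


Formula: PV = FV / (1 + r)^n
Substituting: PV = $29,800.00 / (1 + 0.0929)^8
Discount factor: (1.0929)^8 = 2.03537
PV = $29,800.00 / 2.03537 = $14,641.07

$14,641.07


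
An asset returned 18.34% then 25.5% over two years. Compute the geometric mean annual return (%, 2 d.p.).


Formula: Geometric mean = ((1+r1)*(1+r2))^(1/2) - 1
Product: (1 + 0.1834) * (1 + 0.255) = 1.1834 * 1.255 = 1.485167
Square root: 1.485167^0.5 = 1.218674
Geometric mean = 1.218674 - 1 = 0.218674
As percentage: 21.87%

21.87%


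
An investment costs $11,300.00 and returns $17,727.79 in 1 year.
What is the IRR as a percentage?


Formula: IRR = C1/C0 - 1
Substituting: IRR = $17,727.79 / $11,300.00 - 1
Ratio: 1.568831 - 1 = 0.568831
IRR = 56.8831%

56.8831%


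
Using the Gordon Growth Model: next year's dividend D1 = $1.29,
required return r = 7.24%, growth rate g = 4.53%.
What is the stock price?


Formula: P = D1 / (r - g)
Spread: r - g = 0.0724 - 0.0453 = 0.0271
Substituting: P = $1.29 / 0.0271
P = $47.60

$47.60


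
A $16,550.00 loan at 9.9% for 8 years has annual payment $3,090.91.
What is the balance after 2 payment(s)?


Formula: Balance = PV*(1+r)^k - PMT*((1+r)^k - 1)/r
Growth: (1 + 0.099)^2 = 1.207801
Accumulated factor: ((1+r)^k - 1)/r = 2.099
Balance = $16,550.00 * 1.207801 - $3,090.91 * 2.099
Balance = $13,501.29

$13,501.29


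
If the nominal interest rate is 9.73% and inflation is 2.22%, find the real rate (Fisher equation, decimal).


Formula: (1 + r_real) = (1 + r_nom) / (1 + inflation)
Substituting: (1 + r_real) = 1.0973 / 1.0222
(1 + r_real) = 1.073469
r_real = 1.073469 - 1 = 0.073469

0.073469


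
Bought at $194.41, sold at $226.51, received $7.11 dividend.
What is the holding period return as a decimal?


Formula: HPR = (P1 - P0 + D) / P0
Gain: $226.51 - $194.41 + $7.11 = $39.21
HPR = $39.21 / $194.41 = 0.2017

0.2017


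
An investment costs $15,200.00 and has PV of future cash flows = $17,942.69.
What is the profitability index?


Formula: PI = PV(cash flows) / initial investment
Substituting: PI = $17,942.69 / $15,200.00
PI = 1.1804

1.1804


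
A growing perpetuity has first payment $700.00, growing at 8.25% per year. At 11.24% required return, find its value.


Formula: PV = C / (r - g)
Spread: r - g = 0.1124 - 0.0825 = 0.0299
Substituting: PV = $700.00 / 0.0299
PV = $23,411.37

$23,411.37


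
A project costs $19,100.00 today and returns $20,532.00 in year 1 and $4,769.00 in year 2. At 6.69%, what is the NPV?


Formula: NPV = C0 + C1/(1+r) + C2/(1+r)^2
Discount C1: $20,532.00 / (1 + 0.0669) = $19,244.54
Discount C2: $4,769.00 / (1 + 0.0669)^2 = $4,189.67
NPV = -$19,100.00 + $19,244.54 + $4,189.67 = $4,334.21

$4,334.21


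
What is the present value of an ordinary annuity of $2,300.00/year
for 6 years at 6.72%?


Formula: PV = PMT * (1 - (1+r)^(-n)) / r
Discount factor: (1 + 0.0672)^(-6) = 0.676901
Bracket: 1 - 0.676901 = 0.323099
PV = $2,300.00 * 0.323099 / 0.0672 = $11,058.45

$11,058.45


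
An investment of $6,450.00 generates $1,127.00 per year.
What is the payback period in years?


Formula: Payback = investment / annual cash flow
Substituting: Payback = $6,450.00 / $1,127.00
Payback = 5.7232 years

5.7232 years


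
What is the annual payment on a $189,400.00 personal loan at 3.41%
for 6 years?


Formula: PMT = PV * r / (1 - (1+r)^(-n))
Denominator: 1 - (1 + 0.0341)^(-6) = 0.182242
Numerator: $189,400.00 * 0.0341 = 6458.54
PMT = 6458.54 / 0.182242 = $35,439.35

$35,439.35


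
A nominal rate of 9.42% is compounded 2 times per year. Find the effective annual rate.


Formula: EAR = (1 + r/m)^m - 1
Period rate: r/m = 0.0942 / 2 = 0.0471
Compounding: (1 + 0.0471)^2 = 1.096418
EAR = 1.096418 - 1 = 0.096418

0.096418


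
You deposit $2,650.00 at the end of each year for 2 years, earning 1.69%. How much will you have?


Formula: FV = PMT * ((1+r)^n - 1) / r
Growth factor: (1 + 0.0169)^2 = 1.034086
Numerator: 1.034086 - 1 = 0.034086
FV = $2,650.00 * 0.034086 / 0.0169 = $5,344.79

$5,344.79


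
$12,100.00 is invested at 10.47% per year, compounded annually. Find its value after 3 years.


Formula: FV = P * (1 + r)^n
Substituting: FV = $12,100.00 * (1 + 0.1047)^3
Growth factor: (1.1047)^3 = 1.348134
FV = $12,100.00 * 1.348134 = $16,312.42

$16,312.42


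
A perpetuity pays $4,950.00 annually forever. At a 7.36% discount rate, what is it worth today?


Formula: PV = C / r
Substituting: PV = $4,950.00 / 0.0736
PV = $67,255.43

$67,255.43


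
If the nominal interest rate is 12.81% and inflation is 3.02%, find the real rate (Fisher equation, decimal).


Formula: (1 + r_real) = (1 + r_nom) / (1 + inflation)
Substituting: (1 + r_real) = 1.1281 / 1.0302
(1 + r_real) = 1.09503
r_real = 1.09503 - 1 = 0.09503

0.09503


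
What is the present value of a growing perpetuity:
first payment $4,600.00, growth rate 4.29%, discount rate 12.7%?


Formula: PV = C / (r - g)
Spread: r - g = 0.127 - 0.0429 = 0.0841
Substituting: PV = $4,600.00 / 0.0841
PV = $54,696.79

$54,696.79


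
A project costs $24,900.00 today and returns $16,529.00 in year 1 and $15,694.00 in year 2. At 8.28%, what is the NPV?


Formula: NPV = C0 + C1/(1+r) + C2/(1+r)^2
Discount C1: $16,529.00 / (1 + 0.0828) = $15,265.05
Discount C2: $15,694.00 / (1 + 0.0828)^2 = $13,385.58
NPV = -$24,900.00 + $15,265.05 + $13,385.58 = $3,750.63

$3,750.63


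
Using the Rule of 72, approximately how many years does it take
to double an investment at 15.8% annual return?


Formula: Years ≈ 72 / r
Substituting: Years ≈ 72 / 15.8
Years ≈ 4.6

4.6 years


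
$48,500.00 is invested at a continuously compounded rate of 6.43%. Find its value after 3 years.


Formula: FV = P * e^(r*t)
Exponent: r*t = 0.0643 * 3 = 0.1929
e^(0.1929) = 1.212762
FV = $48,500.00 * 1.212762 = $58,818.93

$58,818.93


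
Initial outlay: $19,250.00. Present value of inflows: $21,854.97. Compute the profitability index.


Formula: PI = PV(cash flows) / initial investment
Substituting: PI = $21,854.97 / $19,250.00
PI = 1.1353

1.1353


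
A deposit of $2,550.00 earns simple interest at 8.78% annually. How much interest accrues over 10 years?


Formula: I = P * r * t
Substituting: I = $2,550.00 * 0.0878 * 10
Step: I = $2,550.00 * 0.878
I = $2,238.90

$2,238.90


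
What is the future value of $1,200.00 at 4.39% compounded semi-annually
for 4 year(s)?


Formula: FV = P * (1 + r/m)^(m*t)
Period rate: r/m = 0.0439 / 2 = 0.02195
Total periods: m*t = 2 * 4 = 8
Growth factor: (1 + 0.02195)^8 = 1.189699
FV = $1,200.00 * 1.189699 = $1,427.64

$1,427.64


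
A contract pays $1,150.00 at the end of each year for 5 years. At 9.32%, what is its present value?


Formula: PV = PMT * (1 - (1+r)^(-n)) / r
Discount factor: (1 + 0.0932)^(-5) = 0.640475
Bracket: 1 - 0.640475 = 0.359525
PV = $1,150.00 * 0.359525 / 0.0932 = $4,436.20

$4,436.20


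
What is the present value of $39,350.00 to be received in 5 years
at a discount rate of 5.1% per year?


Formula: PV = FV / (1 + r)^n
Substituting: PV = $39,350.00 / (1 + 0.051)^5
Discount factor: (1.051)^5 = 1.282371
PV = $39,350.00 / 1.282371 = $30,685.36

$30,685.36


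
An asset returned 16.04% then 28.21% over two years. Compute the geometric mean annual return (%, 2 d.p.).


Formula: Geometric mean = ((1+r1)*(1+r2))^(1/2) - 1
Product: (1 + 0.1604) * (1 + 0.2821) = 1.1604 * 1.2821 = 1.487749
Square root: 1.487749^0.5 = 1.219733
Geometric mean = 1.219733 - 1 = 0.219733
As percentage: 21.97%

21.97%


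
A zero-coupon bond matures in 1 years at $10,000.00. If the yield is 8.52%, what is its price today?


Formula: Price = FV / (1 + r)^n
Substituting: Price = $10,000.00 / (1 + 0.0852)^1
Discount factor: (1.0852)^1 = 1.0852
Price = $10,000.00 / 1.0852 = $9,214.89

$9,214.89


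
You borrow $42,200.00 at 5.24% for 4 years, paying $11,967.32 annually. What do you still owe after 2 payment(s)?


Formula: Balance = PV*(1+r)^k - PMT*((1+r)^k - 1)/r
Growth: (1 + 0.0524)^2 = 1.107546
Accumulated factor: ((1+r)^k - 1)/r = 2.0524
Balance = $42,200.00 * 1.107546 - $11,967.32 * 2.0524
Balance = $22,176.70

$22,176.70


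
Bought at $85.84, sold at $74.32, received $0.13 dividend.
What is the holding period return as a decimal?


Formula: HPR = (P1 - P0 + D) / P0
Gain: $74.32 - $85.84 + $0.13 = -$11.39
HPR = -$11.39 / $85.84 = -0.1327

-0.1327


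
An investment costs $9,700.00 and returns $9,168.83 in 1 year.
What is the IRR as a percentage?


Formula: IRR = C1/C0 - 1
Substituting: IRR = $9,168.83 / $9,700.00 - 1
Ratio: 0.94524 - 1 = -0.05476
IRR = -5.476%

-5.476%


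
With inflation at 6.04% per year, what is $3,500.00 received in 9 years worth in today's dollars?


Formula: Real value = nominal / (1 + inflation)^years
Price level: (1 + 0.0604)^9 = 1.695225
Real value = $3,500.00 / 1.695225 = $2,064.62

$2,064.62


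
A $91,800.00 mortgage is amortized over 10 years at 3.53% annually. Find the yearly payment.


Formula: PMT = PV * r / (1 - (1+r)^(-n))
Denominator: 1 - (1 + 0.0353)^(-10) = 0.293133
Numerator: $91,800.00 * 0.0353 = 3240.54
PMT = 3240.54 / 0.293133 = $11,054.85

$11,054.85


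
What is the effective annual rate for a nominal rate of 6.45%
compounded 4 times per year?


Formula: EAR = (1 + r/m)^m - 1
Period rate: r/m = 0.0645 / 4 = 0.016125
Compounding: (1 + 0.016125)^4 = 1.066077
EAR = 1.066077 - 1 = 0.066077

0.066077


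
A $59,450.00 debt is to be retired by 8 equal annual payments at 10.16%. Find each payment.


Formula: PMT = PV * r / (1 - (1+r)^(-n))
Denominator: 1 - (1 + 0.1016)^(-8) = 0.538886
Numerator: $59,450.00 * 0.1016 = 6040.12
PMT = 6040.12 / 0.538886 = $11,208.54

$11,208.54


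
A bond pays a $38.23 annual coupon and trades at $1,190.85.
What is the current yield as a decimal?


Formula: Current yield = annual coupon / price
Substituting: CY = $38.23 / $1,190.85
CY = 0.032103

0.032103


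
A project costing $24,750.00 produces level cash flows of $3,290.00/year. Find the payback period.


Formula: Payback = investment / annual cash flow
Substituting: Payback = $24,750.00 / $3,290.00
Payback = 7.5228 years

7.5228 years


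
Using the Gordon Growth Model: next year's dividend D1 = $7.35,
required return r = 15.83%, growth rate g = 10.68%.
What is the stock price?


Formula: P = D1 / (r - g)
Spread: r - g = 0.1583 - 0.1068 = 0.0515
Substituting: P = $7.35 / 0.0515
P = $142.72

$142.72


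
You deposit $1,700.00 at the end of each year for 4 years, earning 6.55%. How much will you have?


Formula: FV = PMT * ((1+r)^n - 1) / r
Growth factor: (1 + 0.0655)^4 = 1.288884
Numerator: 1.288884 - 1 = 0.288884
FV = $1,700.00 * 0.288884 / 0.0655 = $7,497.75

$7,497.75


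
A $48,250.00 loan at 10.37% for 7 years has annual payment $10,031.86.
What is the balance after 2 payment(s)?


Formula: Balance = PV*(1+r)^k - PMT*((1+r)^k - 1)/r
Growth: (1 + 0.1037)^2 = 1.218154
Accumulated factor: ((1+r)^k - 1)/r = 2.1037
Balance = $48,250.00 * 1.218154 - $10,031.86 * 2.1037
Balance = $37,671.89

$37,671.89


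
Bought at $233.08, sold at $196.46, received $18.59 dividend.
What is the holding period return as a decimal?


Formula: HPR = (P1 - P0 + D) / P0
Gain: $196.46 - $233.08 + $18.59 = -$18.03
HPR = -$18.03 / $233.08 = -0.0774

-0.0774


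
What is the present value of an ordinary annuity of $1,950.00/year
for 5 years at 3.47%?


Formula: PV = PMT * (1 - (1+r)^(-n)) / r
Discount factor: (1 + 0.0347)^(-5) = 0.843194
Bracket: 1 - 0.843194 = 0.156806
PV = $1,950.00 * 0.156806 / 0.0347 = $8,811.84

$8,811.84


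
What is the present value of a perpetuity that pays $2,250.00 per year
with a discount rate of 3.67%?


Formula: PV = C / r
Substituting: PV = $2,250.00 / 0.0367
PV = $61,307.90

$61,307.90


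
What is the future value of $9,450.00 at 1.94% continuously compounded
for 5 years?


Formula: FV = P * e^(r*t)
Exponent: r*t = 0.0194 * 5 = 0.097
e^(0.097) = 1.10186
FV = $9,450.00 * 1.10186 = $10,412.58

$10,412.58


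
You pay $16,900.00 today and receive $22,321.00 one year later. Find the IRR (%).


Formula: IRR = C1/C0 - 1
Substituting: IRR = $22,321.00 / $16,900.00 - 1
Ratio: 1.320769 - 1 = 0.320769
IRR = 32.0769%

32.0769%


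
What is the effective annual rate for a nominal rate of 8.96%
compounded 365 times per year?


Formula: EAR = (1 + r/m)^m - 1
Period rate: r/m = 0.0896 / 365 = 0.000245
Compounding: (1 + 0.000245)^365 = 1.093725
EAR = 1.093725 - 1 = 0.093725

0.093725


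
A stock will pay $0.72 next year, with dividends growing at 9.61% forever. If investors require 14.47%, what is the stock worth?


Formula: P = D1 / (r - g)
Spread: r - g = 0.1447 - 0.0961 = 0.0486
Substituting: P = $0.72 / 0.0486
P = $14.81

$14.81


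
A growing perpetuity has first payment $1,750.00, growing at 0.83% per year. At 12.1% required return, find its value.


Formula: PV = C / (r - g)
Spread: r - g = 0.121 - 0.0083 = 0.1127
Substituting: PV = $1,750.00 / 0.1127
PV = $15,527.95

$15,527.95


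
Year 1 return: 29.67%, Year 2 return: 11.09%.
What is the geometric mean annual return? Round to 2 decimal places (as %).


Formula: Geometric mean = ((1+r1)*(1+r2))^(1/2) - 1
Product: (1 + 0.2967) * (1 + 0.1109) = 1.2967 * 1.1109 = 1.440504
Square root: 1.440504^0.5 = 1.20021
Geometric mean = 1.20021 - 1 = 0.20021
As percentage: 20.02%

20.02%


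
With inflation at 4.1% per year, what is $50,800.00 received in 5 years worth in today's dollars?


Formula: Real value = nominal / (1 + inflation)^years
Price level: (1 + 0.041)^5 = 1.222513
Real value = $50,800.00 / 1.222513 = $41,553.73

$41,553.73


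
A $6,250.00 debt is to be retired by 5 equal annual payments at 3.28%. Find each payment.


Formula: PMT = PV * r / (1 - (1+r)^(-n))
Denominator: 1 - (1 + 0.0328)^(-5) = 0.149021
Numerator: $6,250.00 * 0.0328 = 205.0
PMT = 205.0 / 0.149021 = $1,375.65

$1,375.65


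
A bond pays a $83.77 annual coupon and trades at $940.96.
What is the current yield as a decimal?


Formula: Current yield = annual coupon / price
Substituting: CY = $83.77 / $940.96
CY = 0.089026

0.089026


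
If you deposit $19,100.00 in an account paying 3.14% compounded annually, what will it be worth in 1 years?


Formula: FV = P * (1 + r)^n
Substituting: FV = $19,100.00 * (1 + 0.0314)^1
Growth factor: (1.0314)^1 = 1.0314
FV = $19,100.00 * 1.0314 = $19,699.74

$19,699.74


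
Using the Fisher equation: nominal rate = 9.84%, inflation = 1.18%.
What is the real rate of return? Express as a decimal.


Formula: (1 + r_real) = (1 + r_nom) / (1 + inflation)
Substituting: (1 + r_real) = 1.0984 / 1.0118
(1 + r_real) = 1.08559
r_real = 1.08559 - 1 = 0.08559

0.08559


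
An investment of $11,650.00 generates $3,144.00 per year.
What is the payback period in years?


Formula: Payback = investment / annual cash flow
Substituting: Payback = $11,650.00 / $3,144.00
Payback = 3.7055 years

3.7055 years


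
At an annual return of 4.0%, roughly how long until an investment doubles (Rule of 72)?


Formula: Years ≈ 72 / r
Substituting: Years ≈ 72 / 4.0
Years ≈ 18.0

18.0 years


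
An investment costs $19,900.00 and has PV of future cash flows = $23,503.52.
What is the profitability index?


Formula: PI = PV(cash flows) / initial investment
Substituting: PI = $23,503.52 / $19,900.00
PI = 1.1811

1.1811


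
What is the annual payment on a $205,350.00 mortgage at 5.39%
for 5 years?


Formula: PMT = PV * r / (1 - (1+r)^(-n))
Denominator: 1 - (1 + 0.0539)^(-5) = 0.230864
Numerator: $205,350.00 * 0.0539 = 11068.365
PMT = 11068.365 / 0.230864 = $47,943.17

$47,943.17


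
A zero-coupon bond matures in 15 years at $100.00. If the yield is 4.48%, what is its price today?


Formula: Price = FV / (1 + r)^n
Substituting: Price = $100.00 / (1 + 0.0448)^15
Discount factor: (1.0448)^15 = 1.929734
Price = $100.00 / 1.929734 = $51.82

$51.82


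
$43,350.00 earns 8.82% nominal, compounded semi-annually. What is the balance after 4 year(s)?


Formula: FV = P * (1 + r/m)^(m*t)
Period rate: r/m = 0.0882 / 2 = 0.0441
Total periods: m*t = 2 * 4 = 8
Growth factor: (1 + 0.0441)^8 = 1.412332
FV = $43,350.00 * 1.412332 = $61,224.59

$61,224.59


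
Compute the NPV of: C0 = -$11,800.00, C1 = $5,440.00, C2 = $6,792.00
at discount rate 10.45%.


Formula: NPV = C0 + C1/(1+r) + C2/(1+r)^2
Discount C1: $5,440.00 / (1 + 0.1045) = $4,925.31
Discount C2: $6,792.00 / (1 + 0.1045)^2 = $5,567.58
NPV = -$11,800.00 + $4,925.31 + $5,567.58 = -$1,307.12

-$1,307.12


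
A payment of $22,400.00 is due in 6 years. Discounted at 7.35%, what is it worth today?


Formula: PV = FV / (1 + r)^n
Substituting: PV = $22,400.00 / (1 + 0.0735)^6
Discount factor: (1.0735)^6 = 1.530426
PV = $22,400.00 / 1.530426 = $14,636.45

$14,636.45


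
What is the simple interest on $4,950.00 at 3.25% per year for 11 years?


Formula: I = P * r * t
Substituting: I = $4,950.00 * 0.0325 * 11
Step: I = $4,950.00 * 0.3575
I = $1,769.63

$1,769.63


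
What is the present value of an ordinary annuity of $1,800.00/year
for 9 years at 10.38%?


Formula: PV = PMT * (1 - (1+r)^(-n)) / r
Discount factor: (1 + 0.1038)^(-9) = 0.411137
Bracket: 1 - 0.411137 = 0.588863
PV = $1,800.00 * 0.588863 / 0.1038 = $10,211.50

$10,211.50


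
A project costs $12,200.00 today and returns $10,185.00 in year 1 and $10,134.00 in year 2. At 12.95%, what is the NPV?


Formula: NPV = C0 + C1/(1+r) + C2/(1+r)^2
Discount C1: $10,185.00 / (1 + 0.1295) = $9,017.26
Discount C2: $10,134.00 / (1 + 0.1295)^2 = $7,943.44
NPV = -$12,200.00 + $9,017.26 + $7,943.44 = $4,760.70

$4,760.70


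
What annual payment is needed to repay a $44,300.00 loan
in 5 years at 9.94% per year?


Formula: PMT = PV * r / (1 - (1+r)^(-n))
Denominator: 1 - (1 + 0.0994)^(-5) = 0.377382
Numerator: $44,300.00 * 0.0994 = 4403.42
PMT = 4403.42 / 0.377382 = $11,668.32

$11,668.32


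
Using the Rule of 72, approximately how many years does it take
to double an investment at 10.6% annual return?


Formula: Years ≈ 72 / r
Substituting: Years ≈ 72 / 10.6
Years ≈ 6.8

6.8 years


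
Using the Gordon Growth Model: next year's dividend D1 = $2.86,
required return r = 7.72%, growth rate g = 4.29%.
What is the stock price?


Formula: P = D1 / (r - g)
Spread: r - g = 0.0772 - 0.0429 = 0.0343
Substituting: P = $2.86 / 0.0343
P = $83.38

$83.38


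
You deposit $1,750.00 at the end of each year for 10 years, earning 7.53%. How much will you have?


Formula: FV = PMT * ((1+r)^n - 1) / r
Growth factor: (1 + 0.0753)^10 = 2.066791
Numerator: 2.066791 - 1 = 1.066791
FV = $1,750.00 * 1.066791 / 0.0753 = $24,792.61

$24,792.61


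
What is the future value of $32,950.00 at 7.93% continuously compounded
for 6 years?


Formula: FV = P * e^(r*t)
Exponent: r*t = 0.0793 * 6 = 0.4758
e^(0.4758) = 1.609301
FV = $32,950.00 * 1.609301 = $53,026.47

$53,026.47


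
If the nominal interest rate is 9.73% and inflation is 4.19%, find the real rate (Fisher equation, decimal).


Formula: (1 + r_real) = (1 + r_nom) / (1 + inflation)
Substituting: (1 + r_real) = 1.0973 / 1.0419
(1 + r_real) = 1.053172
r_real = 1.053172 - 1 = 0.053172

0.053172


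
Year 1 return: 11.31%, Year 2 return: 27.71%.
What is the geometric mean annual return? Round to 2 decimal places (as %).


Formula: Geometric mean = ((1+r1)*(1+r2))^(1/2) - 1
Product: (1 + 0.1131) * (1 + 0.2771) = 1.1131 * 1.2771 = 1.42154
Square root: 1.42154^0.5 = 1.192284
Geometric mean = 1.192284 - 1 = 0.192284
As percentage: 19.23%

19.23%


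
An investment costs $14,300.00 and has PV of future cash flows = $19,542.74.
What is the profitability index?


Formula: PI = PV(cash flows) / initial investment
Substituting: PI = $19,542.74 / $14,300.00
PI = 1.3666

1.3666


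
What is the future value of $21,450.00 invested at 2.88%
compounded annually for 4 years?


Formula: FV = P * (1 + r)^n
Substituting: FV = $21,450.00 * (1 + 0.0288)^4
Growth factor: (1.0288)^4 = 1.120273
FV = $21,450.00 * 1.120273 = $24,029.85

$24,029.85


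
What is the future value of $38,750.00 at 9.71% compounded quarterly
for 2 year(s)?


Formula: FV = P * (1 + r/m)^(m*t)
Period rate: r/m = 0.0971 / 4 = 0.024275
Total periods: m*t = 4 * 2 = 8
Growth factor: (1 + 0.024275)^8 = 1.211526
FV = $38,750.00 * 1.211526 = $46,946.62

$46,946.62


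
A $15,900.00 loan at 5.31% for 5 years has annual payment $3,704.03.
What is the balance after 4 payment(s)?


Formula: Balance = PV*(1+r)^k - PMT*((1+r)^k - 1)/r
Growth: (1 + 0.0531)^4 = 1.229924
Accumulated factor: ((1+r)^k - 1)/r = 4.330028
Balance = $15,900.00 * 1.229924 - $3,704.03 * 4.330028
Balance = $3,517.25

$3,517.25


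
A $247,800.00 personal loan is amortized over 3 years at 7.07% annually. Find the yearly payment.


Formula: PMT = PV * r / (1 - (1+r)^(-n))
Denominator: 1 - (1 + 0.0707)^(-3) = 0.185302
Numerator: $247,800.00 * 0.0707 = 17519.46
PMT = 17519.46 / 0.185302 = $94,545.39

$94,545.39


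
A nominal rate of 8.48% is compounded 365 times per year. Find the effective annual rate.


Formula: EAR = (1 + r/m)^m - 1
Period rate: r/m = 0.0848 / 365 = 0.000232
Compounding: (1 + 0.000232)^365 = 1.088489
EAR = 1.088489 - 1 = 0.088489

0.088489


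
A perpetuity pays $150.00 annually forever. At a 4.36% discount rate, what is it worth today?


Formula: PV = C / r
Substituting: PV = $150.00 / 0.0436
PV = $3,440.37

$3,440.37


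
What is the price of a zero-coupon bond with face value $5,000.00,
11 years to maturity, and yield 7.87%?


Formula: Price = FV / (1 + r)^n
Substituting: Price = $5,000.00 / (1 + 0.0787)^11
Discount factor: (1.0787)^11 = 2.300952
Price = $5,000.00 / 2.300952 = $2,173.01

$2,173.01


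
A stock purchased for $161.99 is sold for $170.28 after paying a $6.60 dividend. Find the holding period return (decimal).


Formula: HPR = (P1 - P0 + D) / P0
Gain: $170.28 - $161.99 + $6.60 = $14.89
HPR = $14.89 / $161.99 = 0.0919

0.0919


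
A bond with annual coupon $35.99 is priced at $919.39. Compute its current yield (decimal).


Formula: Current yield = annual coupon / price
Substituting: CY = $35.99 / $919.39
CY = 0.039146

0.039146


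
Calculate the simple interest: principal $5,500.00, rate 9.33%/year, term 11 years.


Formula: I = P * r * t
Substituting: I = $5,500.00 * 0.0933 * 11
Step: I = $5,500.00 * 1.0263
I = $5,644.65

$5,644.65


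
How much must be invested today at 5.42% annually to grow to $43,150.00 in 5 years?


Formula: PV = FV / (1 + r)^n
Substituting: PV = $43,150.00 / (1 + 0.0542)^5
Discount factor: (1.0542)^5 = 1.302012
PV = $43,150.00 / 1.302012 = $33,141.01

$33,141.01


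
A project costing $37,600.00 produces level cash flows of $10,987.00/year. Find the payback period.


Formula: Payback = investment / annual cash flow
Substituting: Payback = $37,600.00 / $10,987.00
Payback = 3.4222 years

3.4222 years


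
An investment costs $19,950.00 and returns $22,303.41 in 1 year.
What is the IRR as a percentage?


Formula: IRR = C1/C0 - 1
Substituting: IRR = $22,303.41 / $19,950.00 - 1
Ratio: 1.117965 - 1 = 0.117965
IRR = 11.7965%

11.7965%


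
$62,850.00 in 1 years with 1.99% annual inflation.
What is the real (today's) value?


Formula: Real value = nominal / (1 + inflation)^years
Price level: (1 + 0.0199)^1 = 1.0199
Real value = $62,850.00 / 1.0199 = $61,623.69

$61,623.69


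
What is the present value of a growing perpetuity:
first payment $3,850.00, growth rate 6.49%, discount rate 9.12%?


Formula: PV = C / (r - g)
Spread: r - g = 0.0912 - 0.0649 = 0.0263
Substituting: PV = $3,850.00 / 0.0263
PV = $146,387.83

$146,387.83


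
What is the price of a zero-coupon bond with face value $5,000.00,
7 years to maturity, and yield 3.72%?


Formula: Price = FV / (1 + r)^n
Substituting: Price = $5,000.00 / (1 + 0.0372)^7
Discount factor: (1.0372)^7 = 1.291331
Price = $5,000.00 / 1.291331 = $3,871.97

$3,871.97


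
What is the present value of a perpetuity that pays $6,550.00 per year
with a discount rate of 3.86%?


Formula: PV = C / r
Substituting: PV = $6,550.00 / 0.0386
PV = $169,689.12

$169,689.12


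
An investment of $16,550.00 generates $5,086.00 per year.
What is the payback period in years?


Formula: Payback = investment / annual cash flow
Substituting: Payback = $16,550.00 / $5,086.00
Payback = 3.254 years

3.254 years


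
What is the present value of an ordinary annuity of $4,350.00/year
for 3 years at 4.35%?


Formula: PV = PMT * (1 - (1+r)^(-n)) / r
Discount factor: (1 + 0.0435)^(-3) = 0.880081
Bracket: 1 - 0.880081 = 0.119919
PV = $4,350.00 * 0.119919 / 0.0435 = $11,991.90

$11,991.90


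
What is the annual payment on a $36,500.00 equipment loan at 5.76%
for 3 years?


Formula: PMT = PV * r / (1 - (1+r)^(-n))
Denominator: 1 - (1 + 0.0576)^(-3) = 0.154652
Numerator: $36,500.00 * 0.0576 = 2102.4
PMT = 2102.4 / 0.154652 = $13,594.42

$13,594.42


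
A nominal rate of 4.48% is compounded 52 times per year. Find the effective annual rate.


Formula: EAR = (1 + r/m)^m - 1
Period rate: r/m = 0.0448 / 52 = 0.000862
Compounding: (1 + 0.000862)^52 = 1.045799
EAR = 1.045799 - 1 = 0.045799

0.045799


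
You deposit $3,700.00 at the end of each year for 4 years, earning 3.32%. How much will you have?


Formula: FV = PMT * ((1+r)^n - 1) / r
Growth factor: (1 + 0.0332)^4 = 1.139561
Numerator: 1.139561 - 1 = 0.139561
FV = $3,700.00 * 0.139561 / 0.0332 = $15,553.49

$15,553.49


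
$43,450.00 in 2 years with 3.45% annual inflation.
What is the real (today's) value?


Formula: Real value = nominal / (1 + inflation)^years
Price level: (1 + 0.0345)^2 = 1.07019
Real value = $43,450.00 / 1.07019 = $40,600.26

$40,600.26


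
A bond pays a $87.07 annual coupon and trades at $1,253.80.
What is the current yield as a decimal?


Formula: Current yield = annual coupon / price
Substituting: CY = $87.07 / $1,253.80
CY = 0.069445

0.069445


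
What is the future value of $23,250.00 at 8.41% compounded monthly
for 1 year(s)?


Formula: FV = P * (1 + r/m)^(m*t)
Period rate: r/m = 0.0841 / 12 = 0.007008
Total periods: m*t = 12 * 1 = 12
Growth factor: (1 + 0.007008)^12 = 1.087419
FV = $23,250.00 * 1.087419 = $25,282.48

$25,282.48


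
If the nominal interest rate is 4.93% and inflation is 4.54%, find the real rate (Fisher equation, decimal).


Formula: (1 + r_real) = (1 + r_nom) / (1 + inflation)
Substituting: (1 + r_real) = 1.0493 / 1.0454
(1 + r_real) = 1.003731
r_real = 1.003731 - 1 = 0.003731

0.003731


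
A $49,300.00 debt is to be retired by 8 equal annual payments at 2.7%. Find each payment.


Formula: PMT = PV * r / (1 - (1+r)^(-n))
Denominator: 1 - (1 + 0.027)^(-8) = 0.191953
Numerator: $49,300.00 * 0.027 = 1331.1
PMT = 1331.1 / 0.191953 = $6,934.50

$6,934.50


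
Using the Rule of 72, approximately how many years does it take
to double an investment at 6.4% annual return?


Formula: Years ≈ 72 / r
Substituting: Years ≈ 72 / 6.4
Years ≈ 11.2

11.2 years


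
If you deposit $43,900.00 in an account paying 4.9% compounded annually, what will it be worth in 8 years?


Formula: FV = P * (1 + r)^n
Substituting: FV = $43,900.00 * (1 + 0.049)^8
Growth factor: (1.049)^8 = 1.466236
FV = $43,900.00 * 1.466236 = $64,367.76

$64,367.76


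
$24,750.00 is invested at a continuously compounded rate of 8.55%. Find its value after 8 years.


Formula: FV = P * e^(r*t)
Exponent: r*t = 0.0855 * 8 = 0.684
e^(0.684) = 1.981789
FV = $24,750.00 * 1.981789 = $49,049.28

$49,049.28


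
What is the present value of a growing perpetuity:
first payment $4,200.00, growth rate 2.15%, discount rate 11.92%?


Formula: PV = C / (r - g)
Spread: r - g = 0.1192 - 0.0215 = 0.0977
Substituting: PV = $4,200.00 / 0.0977
PV = $42,988.74

$42,988.74


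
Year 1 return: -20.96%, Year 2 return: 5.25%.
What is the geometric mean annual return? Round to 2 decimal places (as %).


Formula: Geometric mean = ((1+r1)*(1+r2))^(1/2) - 1
Product: (1 + -0.2096) * (1 + 0.0525) = 0.7904 * 1.0525 = 0.831896
Square root: 0.831896^0.5 = 0.912083
Geometric mean = 0.912083 - 1 = -0.087917
As percentage: -8.79%

-8.79%


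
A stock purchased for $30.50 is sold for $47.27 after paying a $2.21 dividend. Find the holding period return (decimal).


Formula: HPR = (P1 - P0 + D) / P0
Gain: $47.27 - $30.50 + $2.21 = $18.98
HPR = $18.98 / $30.50 = 0.6223

0.6223


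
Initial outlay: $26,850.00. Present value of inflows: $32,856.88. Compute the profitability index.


Formula: PI = PV(cash flows) / initial investment
Substituting: PI = $32,856.88 / $26,850.00
PI = 1.2237

1.2237


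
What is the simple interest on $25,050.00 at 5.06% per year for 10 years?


Formula: I = P * r * t
Substituting: I = $25,050.00 * 0.0506 * 10
Step: I = $25,050.00 * 0.506
I = $12,675.30

$12,675.30


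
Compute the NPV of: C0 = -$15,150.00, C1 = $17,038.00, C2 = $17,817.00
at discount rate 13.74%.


Formula: NPV = C0 + C1/(1+r) + C2/(1+r)^2
Discount C1: $17,038.00 / (1 + 0.1374) = $14,979.78
Discount C2: $17,817.00 / (1 + 0.1374)^2 = $13,772.35
NPV = -$15,150.00 + $14,979.78 + $13,772.35 = $13,602.13

$13,602.13


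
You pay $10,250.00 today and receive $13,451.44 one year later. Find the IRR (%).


Formula: IRR = C1/C0 - 1
Substituting: IRR = $13,451.44 / $10,250.00 - 1
Ratio: 1.312336 - 1 = 0.312336
IRR = 31.2336%

31.2336%


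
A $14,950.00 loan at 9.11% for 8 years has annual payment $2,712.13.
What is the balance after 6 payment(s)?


Formula: Balance = PV*(1+r)^k - PMT*((1+r)^k - 1)/r
Growth: (1 + 0.0911)^6 = 1.687281
Accumulated factor: ((1+r)^k - 1)/r = 7.544245
Balance = $14,950.00 * 1.687281 - $2,712.13 * 7.544245
Balance = $4,763.87

$4,763.87


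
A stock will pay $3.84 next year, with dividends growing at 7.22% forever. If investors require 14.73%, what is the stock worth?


Formula: P = D1 / (r - g)
Spread: r - g = 0.1473 - 0.0722 = 0.0751
Substituting: P = $3.84 / 0.0751
P = $51.13

$51.13


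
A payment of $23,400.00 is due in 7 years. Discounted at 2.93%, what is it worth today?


Formula: PV = FV / (1 + r)^n
Substituting: PV = $23,400.00 / (1 + 0.0293)^7
Discount factor: (1.0293)^7 = 1.224035
PV = $23,400.00 / 1.224035 = $19,117.10

$19,117.10


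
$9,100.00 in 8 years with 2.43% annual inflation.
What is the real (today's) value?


Formula: Real value = nominal / (1 + inflation)^years
Price level: (1 + 0.0243)^8 = 1.211762
Real value = $9,100.00 / 1.211762 = $7,509.72

$7,509.72


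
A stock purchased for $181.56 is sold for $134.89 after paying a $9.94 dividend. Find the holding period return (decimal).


Formula: HPR = (P1 - P0 + D) / P0
Gain: $134.89 - $181.56 + $9.94 = -$36.73
HPR = -$36.73 / $181.56 = -0.2023

-0.2023


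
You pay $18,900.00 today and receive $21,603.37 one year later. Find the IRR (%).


Formula: IRR = C1/C0 - 1
Substituting: IRR = $21,603.37 / $18,900.00 - 1
Ratio: 1.143035 - 1 = 0.143035
IRR = 14.3035%

14.3035%


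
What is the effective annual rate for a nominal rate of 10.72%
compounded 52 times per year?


Formula: EAR = (1 + r/m)^m - 1
Period rate: r/m = 0.1072 / 52 = 0.002062
Compounding: (1 + 0.002062)^52 = 1.113034
EAR = 1.113034 - 1 = 0.113034

0.113034


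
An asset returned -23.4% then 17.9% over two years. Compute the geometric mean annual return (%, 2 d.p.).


Formula: Geometric mean = ((1+r1)*(1+r2))^(1/2) - 1
Product: (1 + -0.234) * (1 + 0.179) = 0.766 * 1.179 = 0.903114
Square root: 0.903114^0.5 = 0.950323
Geometric mean = 0.950323 - 1 = -0.049677
As percentage: -4.97%

-4.97%


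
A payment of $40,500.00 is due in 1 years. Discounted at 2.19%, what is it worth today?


Formula: PV = FV / (1 + r)^n
Substituting: PV = $40,500.00 / (1 + 0.0219)^1
Discount factor: (1.0219)^1 = 1.0219
PV = $40,500.00 / 1.0219 = $39,632.06

$39,632.06


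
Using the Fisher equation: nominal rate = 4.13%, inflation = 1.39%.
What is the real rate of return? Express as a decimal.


Formula: (1 + r_real) = (1 + r_nom) / (1 + inflation)
Substituting: (1 + r_real) = 1.0413 / 1.0139
(1 + r_real) = 1.027024
r_real = 1.027024 - 1 = 0.027024

0.027024
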